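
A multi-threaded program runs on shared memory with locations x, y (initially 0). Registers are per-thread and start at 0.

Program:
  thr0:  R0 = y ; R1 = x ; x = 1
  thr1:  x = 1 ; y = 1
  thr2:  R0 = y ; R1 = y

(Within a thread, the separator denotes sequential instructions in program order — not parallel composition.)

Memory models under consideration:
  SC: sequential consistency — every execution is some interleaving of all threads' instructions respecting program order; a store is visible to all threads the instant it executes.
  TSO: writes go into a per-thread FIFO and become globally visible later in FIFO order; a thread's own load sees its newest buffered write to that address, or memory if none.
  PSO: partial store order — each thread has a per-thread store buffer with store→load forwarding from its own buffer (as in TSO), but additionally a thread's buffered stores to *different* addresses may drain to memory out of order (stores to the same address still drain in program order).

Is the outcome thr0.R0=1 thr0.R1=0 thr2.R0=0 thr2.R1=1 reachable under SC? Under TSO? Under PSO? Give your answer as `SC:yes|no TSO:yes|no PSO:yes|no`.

SC:no TSO:no PSO:yes

outcome vector order: (thr0.R0,thr0.R1,thr2.R0,thr2.R1)
SC: 9 outcomes — {(0,0,0,0) (0,0,0,1) (0,0,1,1) (0,1,0,0) (0,1,0,1) (0,1,1,1) (1,1,0,0) (1,1,0,1) (1,1,1,1)}
TSO: 9 outcomes — {(0,0,0,0) (0,0,0,1) (0,0,1,1) (0,1,0,0) (0,1,0,1) (0,1,1,1) (1,1,0,0) (1,1,0,1) (1,1,1,1)}
PSO: 12 outcomes — {(0,0,0,0) (0,0,0,1) (0,0,1,1) (0,1,0,0) (0,1,0,1) (0,1,1,1) (1,0,0,0) (1,0,0,1) (1,0,1,1) (1,1,0,0) (1,1,0,1) (1,1,1,1)}
target (1,0,0,1) ∈ {PSO}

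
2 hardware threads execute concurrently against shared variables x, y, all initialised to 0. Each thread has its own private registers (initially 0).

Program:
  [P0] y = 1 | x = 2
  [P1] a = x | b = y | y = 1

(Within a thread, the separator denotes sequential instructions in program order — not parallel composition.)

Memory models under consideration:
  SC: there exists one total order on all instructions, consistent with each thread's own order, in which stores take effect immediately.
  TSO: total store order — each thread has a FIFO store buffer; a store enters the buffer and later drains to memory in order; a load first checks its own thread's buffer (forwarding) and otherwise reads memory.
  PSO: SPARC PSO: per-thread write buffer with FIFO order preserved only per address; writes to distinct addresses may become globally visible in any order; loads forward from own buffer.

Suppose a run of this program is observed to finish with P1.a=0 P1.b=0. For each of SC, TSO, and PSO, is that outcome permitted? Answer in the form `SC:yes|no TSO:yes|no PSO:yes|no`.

SC:yes TSO:yes PSO:yes

outcome vector order: (P1.a,P1.b)
under SC → (0,0) (0,1) (2,1)
under TSO → (0,0) (0,1) (2,1)
under PSO → (0,0) (0,1) (2,0) (2,1)
target (0,0) ∈ {SC,TSO,PSO}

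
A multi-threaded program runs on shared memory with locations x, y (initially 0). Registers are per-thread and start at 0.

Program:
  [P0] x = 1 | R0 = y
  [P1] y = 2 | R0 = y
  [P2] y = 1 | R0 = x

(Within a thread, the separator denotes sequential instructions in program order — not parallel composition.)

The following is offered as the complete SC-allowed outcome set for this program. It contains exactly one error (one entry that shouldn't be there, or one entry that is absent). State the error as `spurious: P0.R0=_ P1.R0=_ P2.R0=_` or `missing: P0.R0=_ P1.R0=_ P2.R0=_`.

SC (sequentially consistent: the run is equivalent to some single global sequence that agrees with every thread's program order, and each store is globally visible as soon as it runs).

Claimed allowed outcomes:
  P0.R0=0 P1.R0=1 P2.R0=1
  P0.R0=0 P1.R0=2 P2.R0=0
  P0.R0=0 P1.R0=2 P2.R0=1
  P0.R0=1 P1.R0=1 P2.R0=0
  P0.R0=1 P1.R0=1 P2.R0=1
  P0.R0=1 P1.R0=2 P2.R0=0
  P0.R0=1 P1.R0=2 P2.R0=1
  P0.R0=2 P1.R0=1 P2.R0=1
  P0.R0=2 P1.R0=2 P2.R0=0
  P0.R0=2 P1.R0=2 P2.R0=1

spurious: P0.R0=0 P1.R0=2 P2.R0=0

outcome vector order: (P0.R0,P1.R0,P2.R0)
[SC] allowed = {(0,1,1), (0,2,1), (1,1,0), (1,1,1), (1,2,0), (1,2,1), (2,1,1), (2,2,0), (2,2,1)}
claimed∖SC = {(0,2,0)}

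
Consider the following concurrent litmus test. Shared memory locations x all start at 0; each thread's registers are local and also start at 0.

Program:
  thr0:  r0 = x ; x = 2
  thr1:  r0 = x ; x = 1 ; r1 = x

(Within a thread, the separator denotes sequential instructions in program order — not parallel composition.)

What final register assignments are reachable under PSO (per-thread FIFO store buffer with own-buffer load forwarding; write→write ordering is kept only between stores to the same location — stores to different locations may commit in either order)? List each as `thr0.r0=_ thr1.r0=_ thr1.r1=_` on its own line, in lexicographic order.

thr0.r0=0 thr1.r0=0 thr1.r1=1
thr0.r0=0 thr1.r0=0 thr1.r1=2
thr0.r0=0 thr1.r0=2 thr1.r1=1
thr0.r0=1 thr1.r0=0 thr1.r1=1
thr0.r0=1 thr1.r0=0 thr1.r1=2

outcome vector order: (thr0.r0,thr1.r0,thr1.r1)
|PSO outcomes| = 5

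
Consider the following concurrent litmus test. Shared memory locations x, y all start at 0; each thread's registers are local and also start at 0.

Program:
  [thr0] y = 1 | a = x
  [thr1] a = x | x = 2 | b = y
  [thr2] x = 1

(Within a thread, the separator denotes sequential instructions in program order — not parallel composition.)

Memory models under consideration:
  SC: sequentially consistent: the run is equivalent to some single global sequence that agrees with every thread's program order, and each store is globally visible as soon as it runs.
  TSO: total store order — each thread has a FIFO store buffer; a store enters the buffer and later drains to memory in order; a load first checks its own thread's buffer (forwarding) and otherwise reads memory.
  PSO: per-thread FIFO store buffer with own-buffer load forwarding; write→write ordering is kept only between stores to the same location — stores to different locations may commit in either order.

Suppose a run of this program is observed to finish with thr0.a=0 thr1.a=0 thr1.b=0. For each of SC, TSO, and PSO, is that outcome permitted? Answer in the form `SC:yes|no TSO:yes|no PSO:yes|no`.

SC:no TSO:yes PSO:yes

outcome vector order: (thr0.a,thr1.a,thr1.b)
SC (9): 001; 011; 100; 101; 111; 200; 201; 210; 211
TSO (12): 000; 001; 010; 011; 100; 101; 110; 111; 200; 201; 210; 211
PSO (12): 000; 001; 010; 011; 100; 101; 110; 111; 200; 201; 210; 211
target 000 ∈ {TSO,PSO}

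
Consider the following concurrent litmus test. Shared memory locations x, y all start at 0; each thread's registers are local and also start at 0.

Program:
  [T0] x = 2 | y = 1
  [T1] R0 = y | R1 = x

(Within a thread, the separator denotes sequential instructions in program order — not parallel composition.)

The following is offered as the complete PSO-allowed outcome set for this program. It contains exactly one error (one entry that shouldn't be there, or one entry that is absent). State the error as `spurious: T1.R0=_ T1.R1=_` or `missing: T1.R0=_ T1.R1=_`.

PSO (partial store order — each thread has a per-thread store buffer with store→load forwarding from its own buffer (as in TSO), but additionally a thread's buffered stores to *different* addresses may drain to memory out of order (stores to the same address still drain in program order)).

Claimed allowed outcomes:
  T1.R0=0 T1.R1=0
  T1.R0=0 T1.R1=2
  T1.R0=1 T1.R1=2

missing: T1.R0=1 T1.R1=0

outcome vector order: (T1.R0,T1.R1)
under PSO → (0,0), (0,2), (1,0), (1,2)
PSO∖claimed = {(1,0)}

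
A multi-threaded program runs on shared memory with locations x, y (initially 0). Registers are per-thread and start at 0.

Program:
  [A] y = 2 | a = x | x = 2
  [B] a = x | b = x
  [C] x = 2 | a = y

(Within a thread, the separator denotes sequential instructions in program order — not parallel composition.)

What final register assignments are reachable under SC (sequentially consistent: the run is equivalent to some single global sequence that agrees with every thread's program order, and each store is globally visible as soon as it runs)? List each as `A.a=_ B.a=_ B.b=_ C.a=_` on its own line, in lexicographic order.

A.a=0 B.a=0 B.b=0 C.a=2
A.a=0 B.a=0 B.b=2 C.a=2
A.a=0 B.a=2 B.b=2 C.a=2
A.a=2 B.a=0 B.b=0 C.a=0
A.a=2 B.a=0 B.b=0 C.a=2
A.a=2 B.a=0 B.b=2 C.a=0
A.a=2 B.a=0 B.b=2 C.a=2
A.a=2 B.a=2 B.b=2 C.a=0
A.a=2 B.a=2 B.b=2 C.a=2

outcome vector order: (A.a,B.a,B.b,C.a)
|SC outcomes| = 9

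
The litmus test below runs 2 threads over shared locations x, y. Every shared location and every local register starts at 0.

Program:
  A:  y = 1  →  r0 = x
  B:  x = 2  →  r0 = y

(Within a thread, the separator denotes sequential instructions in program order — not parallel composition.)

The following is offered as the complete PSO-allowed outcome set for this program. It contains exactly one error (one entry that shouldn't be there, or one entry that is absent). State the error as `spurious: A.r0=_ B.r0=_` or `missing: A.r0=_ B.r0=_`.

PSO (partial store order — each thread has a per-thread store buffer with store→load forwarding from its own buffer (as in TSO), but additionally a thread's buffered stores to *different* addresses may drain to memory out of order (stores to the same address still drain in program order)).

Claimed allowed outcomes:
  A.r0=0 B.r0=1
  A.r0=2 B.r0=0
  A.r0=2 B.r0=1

outcome vector order: (A.r0,B.r0)
PSO (4): <0 0>; <0 1>; <2 0>; <2 1>
PSO∖claimed = {<0 0>}

missing: A.r0=0 B.r0=0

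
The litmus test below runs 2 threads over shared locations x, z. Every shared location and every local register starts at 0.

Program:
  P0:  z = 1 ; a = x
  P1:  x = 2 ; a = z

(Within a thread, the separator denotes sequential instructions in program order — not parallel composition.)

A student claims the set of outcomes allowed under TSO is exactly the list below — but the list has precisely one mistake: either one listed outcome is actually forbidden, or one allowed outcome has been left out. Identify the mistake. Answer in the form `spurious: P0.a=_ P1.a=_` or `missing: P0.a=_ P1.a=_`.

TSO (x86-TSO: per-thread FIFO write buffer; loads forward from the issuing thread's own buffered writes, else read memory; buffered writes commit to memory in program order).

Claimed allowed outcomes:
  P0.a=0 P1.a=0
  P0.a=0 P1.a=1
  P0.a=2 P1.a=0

outcome vector order: (P0.a,P1.a)
TSO: 4 outcomes — {<0 0>; <0 1>; <2 0>; <2 1>}
TSO∖claimed = {<2 1>}

missing: P0.a=2 P1.a=1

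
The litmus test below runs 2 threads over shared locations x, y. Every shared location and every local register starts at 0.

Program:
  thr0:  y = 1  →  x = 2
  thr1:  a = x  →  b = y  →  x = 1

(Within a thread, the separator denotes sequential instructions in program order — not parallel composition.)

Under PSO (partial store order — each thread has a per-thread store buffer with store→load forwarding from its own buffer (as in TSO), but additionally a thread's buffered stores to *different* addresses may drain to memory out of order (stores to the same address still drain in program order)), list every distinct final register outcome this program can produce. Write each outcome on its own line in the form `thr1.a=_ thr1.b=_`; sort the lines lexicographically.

thr1.a=0 thr1.b=0
thr1.a=0 thr1.b=1
thr1.a=2 thr1.b=0
thr1.a=2 thr1.b=1

outcome vector order: (thr1.a,thr1.b)
|PSO outcomes| = 4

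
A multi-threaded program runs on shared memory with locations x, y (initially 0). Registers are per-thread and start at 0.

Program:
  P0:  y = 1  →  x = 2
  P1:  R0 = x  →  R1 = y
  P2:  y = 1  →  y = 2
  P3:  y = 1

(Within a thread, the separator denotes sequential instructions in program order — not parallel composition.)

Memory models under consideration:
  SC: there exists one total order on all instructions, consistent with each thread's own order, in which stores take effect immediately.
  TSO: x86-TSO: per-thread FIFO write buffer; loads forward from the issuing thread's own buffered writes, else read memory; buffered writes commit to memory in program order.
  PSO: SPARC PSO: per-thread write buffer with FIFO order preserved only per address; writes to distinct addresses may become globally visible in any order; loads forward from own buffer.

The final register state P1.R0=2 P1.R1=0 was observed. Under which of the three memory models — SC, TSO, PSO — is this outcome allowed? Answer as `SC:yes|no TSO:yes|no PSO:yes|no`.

outcome vector order: (P1.R0,P1.R1)
[SC] allowed = {00, 01, 02, 21, 22}
[TSO] allowed = {00, 01, 02, 21, 22}
[PSO] allowed = {00, 01, 02, 20, 21, 22}
target 20 ∈ {PSO}

SC:no TSO:no PSO:yes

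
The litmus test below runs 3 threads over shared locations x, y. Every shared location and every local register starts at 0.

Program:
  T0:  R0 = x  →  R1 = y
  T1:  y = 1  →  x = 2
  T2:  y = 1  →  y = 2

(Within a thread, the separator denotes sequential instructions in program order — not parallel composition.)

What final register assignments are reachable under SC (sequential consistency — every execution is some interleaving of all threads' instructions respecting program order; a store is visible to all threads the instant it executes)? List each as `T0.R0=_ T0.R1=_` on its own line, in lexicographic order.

T0.R0=0 T0.R1=0
T0.R0=0 T0.R1=1
T0.R0=0 T0.R1=2
T0.R0=2 T0.R1=1
T0.R0=2 T0.R1=2

outcome vector order: (T0.R0,T0.R1)
|SC outcomes| = 5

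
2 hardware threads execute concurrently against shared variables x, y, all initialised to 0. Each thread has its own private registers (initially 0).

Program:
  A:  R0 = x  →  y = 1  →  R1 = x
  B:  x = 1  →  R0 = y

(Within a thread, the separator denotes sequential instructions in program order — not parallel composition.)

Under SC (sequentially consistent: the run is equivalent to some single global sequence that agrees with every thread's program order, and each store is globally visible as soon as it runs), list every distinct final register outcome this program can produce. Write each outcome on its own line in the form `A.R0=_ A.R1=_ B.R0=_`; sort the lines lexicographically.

A.R0=0 A.R1=0 B.R0=1
A.R0=0 A.R1=1 B.R0=0
A.R0=0 A.R1=1 B.R0=1
A.R0=1 A.R1=1 B.R0=0
A.R0=1 A.R1=1 B.R0=1

outcome vector order: (A.R0,A.R1,B.R0)
|SC outcomes| = 5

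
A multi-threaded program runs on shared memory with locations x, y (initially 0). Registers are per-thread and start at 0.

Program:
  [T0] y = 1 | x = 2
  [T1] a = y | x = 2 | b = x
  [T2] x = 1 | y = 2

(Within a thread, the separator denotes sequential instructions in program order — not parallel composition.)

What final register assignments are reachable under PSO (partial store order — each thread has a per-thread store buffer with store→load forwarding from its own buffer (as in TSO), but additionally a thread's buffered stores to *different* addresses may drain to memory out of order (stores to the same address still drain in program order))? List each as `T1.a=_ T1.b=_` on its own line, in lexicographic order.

T1.a=0 T1.b=1
T1.a=0 T1.b=2
T1.a=1 T1.b=1
T1.a=1 T1.b=2
T1.a=2 T1.b=1
T1.a=2 T1.b=2

outcome vector order: (T1.a,T1.b)
|PSO outcomes| = 6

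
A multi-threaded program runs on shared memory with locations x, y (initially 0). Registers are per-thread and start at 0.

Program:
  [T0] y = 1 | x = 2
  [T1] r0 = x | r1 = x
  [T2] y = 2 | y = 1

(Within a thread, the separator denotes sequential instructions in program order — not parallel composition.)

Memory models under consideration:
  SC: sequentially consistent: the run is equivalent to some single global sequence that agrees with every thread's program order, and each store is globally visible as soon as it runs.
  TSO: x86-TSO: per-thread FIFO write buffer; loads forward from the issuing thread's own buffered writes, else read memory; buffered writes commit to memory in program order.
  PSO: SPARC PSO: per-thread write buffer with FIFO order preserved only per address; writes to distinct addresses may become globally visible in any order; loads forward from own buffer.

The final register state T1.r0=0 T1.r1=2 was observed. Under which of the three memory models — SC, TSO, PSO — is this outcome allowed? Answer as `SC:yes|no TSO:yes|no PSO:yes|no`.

outcome vector order: (T1.r0,T1.r1)
SC (3): 00 02 22
TSO (3): 00 02 22
PSO (3): 00 02 22
target 02 ∈ {SC,TSO,PSO}

SC:yes TSO:yes PSO:yes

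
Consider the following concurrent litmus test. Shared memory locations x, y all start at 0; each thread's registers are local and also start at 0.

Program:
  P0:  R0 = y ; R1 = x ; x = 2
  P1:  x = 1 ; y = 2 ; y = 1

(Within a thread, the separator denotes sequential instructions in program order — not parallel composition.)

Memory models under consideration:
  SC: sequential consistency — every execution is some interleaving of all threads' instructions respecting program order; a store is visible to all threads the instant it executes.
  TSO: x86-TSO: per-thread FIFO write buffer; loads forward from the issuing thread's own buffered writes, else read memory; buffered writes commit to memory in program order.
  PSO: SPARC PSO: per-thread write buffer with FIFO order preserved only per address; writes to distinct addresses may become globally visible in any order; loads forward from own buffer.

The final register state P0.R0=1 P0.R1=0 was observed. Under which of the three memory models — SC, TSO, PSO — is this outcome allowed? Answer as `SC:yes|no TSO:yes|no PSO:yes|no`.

outcome vector order: (P0.R0,P0.R1)
SC (4): 00 01 11 21
TSO (4): 00 01 11 21
PSO (6): 00 01 10 11 20 21
target 10 ∈ {PSO}

SC:no TSO:no PSO:yes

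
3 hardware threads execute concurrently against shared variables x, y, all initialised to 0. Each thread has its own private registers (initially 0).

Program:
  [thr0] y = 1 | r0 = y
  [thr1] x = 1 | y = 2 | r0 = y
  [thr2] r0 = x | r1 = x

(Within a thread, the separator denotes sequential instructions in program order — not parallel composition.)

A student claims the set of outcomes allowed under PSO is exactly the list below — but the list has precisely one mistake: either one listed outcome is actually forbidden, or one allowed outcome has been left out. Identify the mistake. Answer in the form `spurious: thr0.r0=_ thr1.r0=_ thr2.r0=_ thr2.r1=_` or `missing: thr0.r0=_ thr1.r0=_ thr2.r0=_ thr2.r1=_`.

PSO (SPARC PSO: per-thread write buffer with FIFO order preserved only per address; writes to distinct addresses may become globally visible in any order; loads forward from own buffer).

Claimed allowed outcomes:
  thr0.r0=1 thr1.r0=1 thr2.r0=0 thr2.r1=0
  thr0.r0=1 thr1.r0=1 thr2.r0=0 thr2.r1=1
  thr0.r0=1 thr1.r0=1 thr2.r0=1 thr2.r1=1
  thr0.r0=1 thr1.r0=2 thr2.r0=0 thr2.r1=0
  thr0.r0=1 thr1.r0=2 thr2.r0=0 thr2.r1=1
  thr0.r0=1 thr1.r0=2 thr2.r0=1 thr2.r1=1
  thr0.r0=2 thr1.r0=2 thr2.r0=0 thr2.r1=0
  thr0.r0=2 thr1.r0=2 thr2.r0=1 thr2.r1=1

outcome vector order: (thr0.r0,thr1.r0,thr2.r0,thr2.r1)
[PSO] allowed = {<1 1 0 0> <1 1 0 1> <1 1 1 1> <1 2 0 0> <1 2 0 1> <1 2 1 1> <2 2 0 0> <2 2 0 1> <2 2 1 1>}
PSO∖claimed = {<2 2 0 1>}

missing: thr0.r0=2 thr1.r0=2 thr2.r0=0 thr2.r1=1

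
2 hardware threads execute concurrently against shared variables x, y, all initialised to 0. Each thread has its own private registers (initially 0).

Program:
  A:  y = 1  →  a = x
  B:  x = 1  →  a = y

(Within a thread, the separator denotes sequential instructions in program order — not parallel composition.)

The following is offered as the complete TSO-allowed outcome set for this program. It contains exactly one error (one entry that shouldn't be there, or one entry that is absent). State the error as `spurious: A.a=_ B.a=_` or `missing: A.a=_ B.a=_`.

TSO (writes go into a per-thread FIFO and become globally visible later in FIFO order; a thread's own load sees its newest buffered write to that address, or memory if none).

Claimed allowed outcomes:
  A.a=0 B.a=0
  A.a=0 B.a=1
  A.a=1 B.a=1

missing: A.a=1 B.a=0

outcome vector order: (A.a,B.a)
under TSO → <0 0>, <0 1>, <1 0>, <1 1>
TSO∖claimed = {<1 0>}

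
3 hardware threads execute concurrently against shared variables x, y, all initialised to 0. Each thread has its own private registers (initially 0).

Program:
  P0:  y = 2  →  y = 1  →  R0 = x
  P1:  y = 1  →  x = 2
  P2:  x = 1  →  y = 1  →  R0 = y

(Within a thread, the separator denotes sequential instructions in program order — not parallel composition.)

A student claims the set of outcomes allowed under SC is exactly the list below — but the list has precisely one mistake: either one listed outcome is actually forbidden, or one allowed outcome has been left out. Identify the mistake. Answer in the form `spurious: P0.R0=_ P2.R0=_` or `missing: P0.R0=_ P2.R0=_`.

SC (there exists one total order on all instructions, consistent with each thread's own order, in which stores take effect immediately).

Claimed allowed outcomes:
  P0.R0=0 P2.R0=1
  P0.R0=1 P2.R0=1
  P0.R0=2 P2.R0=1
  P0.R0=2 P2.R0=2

outcome vector order: (P0.R0,P2.R0)
SC: 5 outcomes — {(0,1) (1,1) (1,2) (2,1) (2,2)}
SC∖claimed = {(1,2)}

missing: P0.R0=1 P2.R0=2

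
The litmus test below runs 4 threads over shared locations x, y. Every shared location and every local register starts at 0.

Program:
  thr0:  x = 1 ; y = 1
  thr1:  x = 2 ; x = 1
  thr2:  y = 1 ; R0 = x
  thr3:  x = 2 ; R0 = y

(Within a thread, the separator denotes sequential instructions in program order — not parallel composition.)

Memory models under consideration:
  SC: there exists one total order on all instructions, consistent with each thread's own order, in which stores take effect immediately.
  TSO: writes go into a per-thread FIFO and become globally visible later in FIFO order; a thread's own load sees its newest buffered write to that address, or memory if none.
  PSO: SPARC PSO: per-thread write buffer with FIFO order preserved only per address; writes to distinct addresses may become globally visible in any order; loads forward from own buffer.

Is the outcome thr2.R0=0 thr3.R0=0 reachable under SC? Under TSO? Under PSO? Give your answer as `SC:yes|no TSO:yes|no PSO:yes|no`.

SC:no TSO:yes PSO:yes

outcome vector order: (thr2.R0,thr3.R0)
under SC → 0/1; 1/0; 1/1; 2/0; 2/1
under TSO → 0/0; 0/1; 1/0; 1/1; 2/0; 2/1
under PSO → 0/0; 0/1; 1/0; 1/1; 2/0; 2/1
target 0/0 ∈ {TSO,PSO}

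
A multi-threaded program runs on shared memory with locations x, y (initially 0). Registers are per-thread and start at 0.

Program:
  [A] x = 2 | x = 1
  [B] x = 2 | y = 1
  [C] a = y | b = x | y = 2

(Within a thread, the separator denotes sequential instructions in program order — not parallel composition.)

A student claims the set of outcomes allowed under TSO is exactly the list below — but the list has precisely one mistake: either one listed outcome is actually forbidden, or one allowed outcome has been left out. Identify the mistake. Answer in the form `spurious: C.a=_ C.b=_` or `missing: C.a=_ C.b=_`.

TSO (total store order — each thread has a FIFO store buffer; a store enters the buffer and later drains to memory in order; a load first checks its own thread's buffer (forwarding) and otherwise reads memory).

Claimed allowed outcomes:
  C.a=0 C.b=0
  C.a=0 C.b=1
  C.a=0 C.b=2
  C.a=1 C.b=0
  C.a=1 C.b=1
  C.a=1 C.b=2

spurious: C.a=1 C.b=0

outcome vector order: (C.a,C.b)
under TSO → (0,0), (0,1), (0,2), (1,1), (1,2)
claimed∖TSO = {(1,0)}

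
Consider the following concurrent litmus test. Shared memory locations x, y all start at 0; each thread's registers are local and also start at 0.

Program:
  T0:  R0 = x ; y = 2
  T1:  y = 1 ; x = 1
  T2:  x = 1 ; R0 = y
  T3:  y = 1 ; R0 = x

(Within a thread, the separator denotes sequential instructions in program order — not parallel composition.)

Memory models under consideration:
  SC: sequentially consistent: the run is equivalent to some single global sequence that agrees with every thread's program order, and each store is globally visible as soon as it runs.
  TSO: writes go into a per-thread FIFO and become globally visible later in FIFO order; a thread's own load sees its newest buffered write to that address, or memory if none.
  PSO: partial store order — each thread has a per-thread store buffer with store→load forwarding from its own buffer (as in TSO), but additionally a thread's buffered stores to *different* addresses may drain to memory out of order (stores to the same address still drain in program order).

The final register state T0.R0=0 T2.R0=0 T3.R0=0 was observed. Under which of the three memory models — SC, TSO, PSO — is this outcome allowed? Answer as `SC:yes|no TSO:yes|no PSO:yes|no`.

outcome vector order: (T0.R0,T2.R0,T3.R0)
[SC] allowed = {0/0/1 0/1/0 0/1/1 0/2/0 0/2/1 1/0/1 1/1/0 1/1/1 1/2/0 1/2/1}
[TSO] allowed = {0/0/0 0/0/1 0/1/0 0/1/1 0/2/0 0/2/1 1/0/0 1/0/1 1/1/0 1/1/1 1/2/0 1/2/1}
[PSO] allowed = {0/0/0 0/0/1 0/1/0 0/1/1 0/2/0 0/2/1 1/0/0 1/0/1 1/1/0 1/1/1 1/2/0 1/2/1}
target 0/0/0 ∈ {TSO,PSO}

SC:no TSO:yes PSO:yes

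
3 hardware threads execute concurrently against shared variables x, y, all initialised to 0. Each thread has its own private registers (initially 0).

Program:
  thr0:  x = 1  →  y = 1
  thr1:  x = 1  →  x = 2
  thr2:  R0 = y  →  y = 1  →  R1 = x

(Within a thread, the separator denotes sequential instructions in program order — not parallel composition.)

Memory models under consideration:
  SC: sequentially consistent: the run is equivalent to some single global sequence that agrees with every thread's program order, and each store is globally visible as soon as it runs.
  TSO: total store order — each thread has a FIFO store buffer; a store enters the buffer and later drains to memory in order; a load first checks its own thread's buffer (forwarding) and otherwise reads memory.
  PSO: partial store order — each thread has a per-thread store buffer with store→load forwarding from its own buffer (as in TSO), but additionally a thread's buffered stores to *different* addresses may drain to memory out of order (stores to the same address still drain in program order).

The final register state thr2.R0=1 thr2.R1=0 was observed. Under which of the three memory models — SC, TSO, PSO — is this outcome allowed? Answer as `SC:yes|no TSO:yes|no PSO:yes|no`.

outcome vector order: (thr2.R0,thr2.R1)
SC (5): (0,0) (0,1) (0,2) (1,1) (1,2)
TSO (5): (0,0) (0,1) (0,2) (1,1) (1,2)
PSO (6): (0,0) (0,1) (0,2) (1,0) (1,1) (1,2)
target (1,0) ∈ {PSO}

SC:no TSO:no PSO:yes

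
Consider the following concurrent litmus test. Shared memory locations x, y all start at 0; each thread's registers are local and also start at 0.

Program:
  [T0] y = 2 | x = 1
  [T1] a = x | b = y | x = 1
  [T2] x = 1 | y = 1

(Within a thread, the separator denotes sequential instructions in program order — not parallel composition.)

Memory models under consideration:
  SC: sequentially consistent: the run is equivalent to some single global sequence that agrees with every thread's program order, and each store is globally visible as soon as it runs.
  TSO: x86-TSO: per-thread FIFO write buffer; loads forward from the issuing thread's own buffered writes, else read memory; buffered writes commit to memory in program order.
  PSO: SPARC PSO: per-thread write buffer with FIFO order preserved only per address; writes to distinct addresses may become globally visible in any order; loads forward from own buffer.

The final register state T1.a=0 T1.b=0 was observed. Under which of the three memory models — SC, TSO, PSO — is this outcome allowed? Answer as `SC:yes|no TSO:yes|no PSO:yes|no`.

SC:yes TSO:yes PSO:yes

outcome vector order: (T1.a,T1.b)
under SC → 00 01 02 10 11 12
under TSO → 00 01 02 10 11 12
under PSO → 00 01 02 10 11 12
target 00 ∈ {SC,TSO,PSO}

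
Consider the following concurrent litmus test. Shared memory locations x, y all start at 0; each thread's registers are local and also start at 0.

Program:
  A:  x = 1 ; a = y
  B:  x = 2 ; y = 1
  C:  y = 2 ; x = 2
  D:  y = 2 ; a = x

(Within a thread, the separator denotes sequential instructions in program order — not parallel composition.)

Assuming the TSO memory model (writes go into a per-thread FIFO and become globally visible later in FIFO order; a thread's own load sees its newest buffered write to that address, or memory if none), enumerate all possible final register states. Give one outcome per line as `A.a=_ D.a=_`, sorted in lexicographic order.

outcome vector order: (A.a,D.a)
|TSO outcomes| = 9

A.a=0 D.a=0
A.a=0 D.a=1
A.a=0 D.a=2
A.a=1 D.a=0
A.a=1 D.a=1
A.a=1 D.a=2
A.a=2 D.a=0
A.a=2 D.a=1
A.a=2 D.a=2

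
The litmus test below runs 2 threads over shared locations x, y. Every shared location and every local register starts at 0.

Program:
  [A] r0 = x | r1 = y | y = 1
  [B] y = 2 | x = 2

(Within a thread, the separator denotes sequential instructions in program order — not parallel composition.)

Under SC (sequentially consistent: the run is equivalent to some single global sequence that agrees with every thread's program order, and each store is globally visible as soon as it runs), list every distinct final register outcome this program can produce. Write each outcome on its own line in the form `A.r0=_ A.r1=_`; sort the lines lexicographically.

outcome vector order: (A.r0,A.r1)
|SC outcomes| = 3

A.r0=0 A.r1=0
A.r0=0 A.r1=2
A.r0=2 A.r1=2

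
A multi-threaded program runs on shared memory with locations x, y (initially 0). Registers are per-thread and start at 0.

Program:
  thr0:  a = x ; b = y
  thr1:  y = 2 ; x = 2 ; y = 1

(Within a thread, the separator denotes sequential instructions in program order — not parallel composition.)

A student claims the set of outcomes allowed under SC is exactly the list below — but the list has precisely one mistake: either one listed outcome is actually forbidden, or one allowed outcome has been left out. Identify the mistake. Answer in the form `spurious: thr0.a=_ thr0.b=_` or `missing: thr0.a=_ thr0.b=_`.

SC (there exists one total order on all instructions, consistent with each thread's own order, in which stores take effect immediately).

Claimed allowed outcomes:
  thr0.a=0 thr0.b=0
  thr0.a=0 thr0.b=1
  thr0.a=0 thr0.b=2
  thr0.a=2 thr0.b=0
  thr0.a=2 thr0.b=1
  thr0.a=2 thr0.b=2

spurious: thr0.a=2 thr0.b=0

outcome vector order: (thr0.a,thr0.b)
SC: 5 outcomes — {<0 0> <0 1> <0 2> <2 1> <2 2>}
claimed∖SC = {<2 0>}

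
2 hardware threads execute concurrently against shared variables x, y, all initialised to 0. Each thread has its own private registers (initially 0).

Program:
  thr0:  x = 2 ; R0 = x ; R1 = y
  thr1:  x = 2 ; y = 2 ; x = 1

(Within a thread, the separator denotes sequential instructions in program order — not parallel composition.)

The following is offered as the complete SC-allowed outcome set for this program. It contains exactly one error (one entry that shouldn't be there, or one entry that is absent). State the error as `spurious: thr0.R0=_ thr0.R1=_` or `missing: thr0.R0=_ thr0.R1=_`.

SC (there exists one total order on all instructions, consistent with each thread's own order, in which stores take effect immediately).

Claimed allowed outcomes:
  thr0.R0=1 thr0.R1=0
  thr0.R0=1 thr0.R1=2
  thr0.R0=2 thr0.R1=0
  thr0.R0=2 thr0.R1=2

spurious: thr0.R0=1 thr0.R1=0

outcome vector order: (thr0.R0,thr0.R1)
SC: 3 outcomes — {12 20 22}
claimed∖SC = {10}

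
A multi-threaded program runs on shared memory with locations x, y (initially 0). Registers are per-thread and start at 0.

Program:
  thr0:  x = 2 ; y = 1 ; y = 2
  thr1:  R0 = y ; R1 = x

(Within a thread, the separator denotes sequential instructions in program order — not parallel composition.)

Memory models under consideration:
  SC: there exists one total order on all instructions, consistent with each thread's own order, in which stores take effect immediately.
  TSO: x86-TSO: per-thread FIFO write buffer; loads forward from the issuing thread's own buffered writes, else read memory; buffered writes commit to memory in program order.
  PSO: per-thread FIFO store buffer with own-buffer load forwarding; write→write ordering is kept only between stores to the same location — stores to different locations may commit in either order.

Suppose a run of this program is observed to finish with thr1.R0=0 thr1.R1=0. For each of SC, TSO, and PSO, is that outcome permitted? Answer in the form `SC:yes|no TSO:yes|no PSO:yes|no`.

SC:yes TSO:yes PSO:yes

outcome vector order: (thr1.R0,thr1.R1)
SC (4): (0,0); (0,2); (1,2); (2,2)
TSO (4): (0,0); (0,2); (1,2); (2,2)
PSO (6): (0,0); (0,2); (1,0); (1,2); (2,0); (2,2)
target (0,0) ∈ {SC,TSO,PSO}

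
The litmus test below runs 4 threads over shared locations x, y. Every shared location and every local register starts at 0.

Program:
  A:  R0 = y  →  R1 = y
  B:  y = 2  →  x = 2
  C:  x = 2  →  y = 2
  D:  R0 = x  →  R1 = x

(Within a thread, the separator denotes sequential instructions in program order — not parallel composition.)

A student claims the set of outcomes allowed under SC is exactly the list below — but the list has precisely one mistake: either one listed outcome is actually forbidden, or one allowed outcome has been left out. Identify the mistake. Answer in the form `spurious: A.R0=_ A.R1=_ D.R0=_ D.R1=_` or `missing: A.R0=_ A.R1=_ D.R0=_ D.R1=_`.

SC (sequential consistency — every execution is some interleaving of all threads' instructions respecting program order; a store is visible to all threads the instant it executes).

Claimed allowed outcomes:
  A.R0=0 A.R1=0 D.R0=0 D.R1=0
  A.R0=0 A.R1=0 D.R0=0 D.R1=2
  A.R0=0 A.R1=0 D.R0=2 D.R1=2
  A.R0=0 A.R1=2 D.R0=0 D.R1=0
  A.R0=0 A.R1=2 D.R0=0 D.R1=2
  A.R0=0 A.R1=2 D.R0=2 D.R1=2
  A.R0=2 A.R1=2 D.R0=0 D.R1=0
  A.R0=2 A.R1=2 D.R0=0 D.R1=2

missing: A.R0=2 A.R1=2 D.R0=2 D.R1=2

outcome vector order: (A.R0,A.R1,D.R0,D.R1)
SC: 9 outcomes — {<0 0 0 0>, <0 0 0 2>, <0 0 2 2>, <0 2 0 0>, <0 2 0 2>, <0 2 2 2>, <2 2 0 0>, <2 2 0 2>, <2 2 2 2>}
SC∖claimed = {<2 2 2 2>}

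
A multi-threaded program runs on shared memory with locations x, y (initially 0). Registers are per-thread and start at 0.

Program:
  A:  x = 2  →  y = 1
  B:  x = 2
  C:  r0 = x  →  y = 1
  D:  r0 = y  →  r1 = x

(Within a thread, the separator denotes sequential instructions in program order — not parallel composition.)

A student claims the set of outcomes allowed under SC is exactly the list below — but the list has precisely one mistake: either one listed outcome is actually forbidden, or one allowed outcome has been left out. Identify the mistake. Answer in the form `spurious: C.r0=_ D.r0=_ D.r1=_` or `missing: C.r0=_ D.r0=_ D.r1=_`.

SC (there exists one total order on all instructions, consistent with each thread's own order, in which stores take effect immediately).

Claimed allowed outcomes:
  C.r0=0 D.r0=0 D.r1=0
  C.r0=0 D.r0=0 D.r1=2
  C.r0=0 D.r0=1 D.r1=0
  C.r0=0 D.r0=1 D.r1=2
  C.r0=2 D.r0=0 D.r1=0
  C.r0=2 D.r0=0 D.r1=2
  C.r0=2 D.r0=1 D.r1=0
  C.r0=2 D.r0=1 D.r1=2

outcome vector order: (C.r0,D.r0,D.r1)
SC: 7 outcomes — {000 002 010 012 200 202 212}
claimed∖SC = {210}

spurious: C.r0=2 D.r0=1 D.r1=0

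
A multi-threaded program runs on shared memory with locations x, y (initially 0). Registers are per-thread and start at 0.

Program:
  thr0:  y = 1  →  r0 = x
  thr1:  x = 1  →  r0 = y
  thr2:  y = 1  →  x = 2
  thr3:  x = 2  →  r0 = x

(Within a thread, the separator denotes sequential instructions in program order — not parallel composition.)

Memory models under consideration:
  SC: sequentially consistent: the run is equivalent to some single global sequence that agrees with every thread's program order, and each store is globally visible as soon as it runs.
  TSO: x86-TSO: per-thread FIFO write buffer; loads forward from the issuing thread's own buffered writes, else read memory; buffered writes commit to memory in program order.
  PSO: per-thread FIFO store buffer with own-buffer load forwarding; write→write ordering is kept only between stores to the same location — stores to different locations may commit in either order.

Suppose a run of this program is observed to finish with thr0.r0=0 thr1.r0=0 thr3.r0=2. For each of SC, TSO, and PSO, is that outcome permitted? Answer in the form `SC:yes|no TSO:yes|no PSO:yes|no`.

SC:no TSO:yes PSO:yes

outcome vector order: (thr0.r0,thr1.r0,thr3.r0)
SC: 10 outcomes — {(0,1,1), (0,1,2), (1,0,1), (1,0,2), (1,1,1), (1,1,2), (2,0,1), (2,0,2), (2,1,1), (2,1,2)}
TSO: 12 outcomes — {(0,0,1), (0,0,2), (0,1,1), (0,1,2), (1,0,1), (1,0,2), (1,1,1), (1,1,2), (2,0,1), (2,0,2), (2,1,1), (2,1,2)}
PSO: 12 outcomes — {(0,0,1), (0,0,2), (0,1,1), (0,1,2), (1,0,1), (1,0,2), (1,1,1), (1,1,2), (2,0,1), (2,0,2), (2,1,1), (2,1,2)}
target (0,0,2) ∈ {TSO,PSO}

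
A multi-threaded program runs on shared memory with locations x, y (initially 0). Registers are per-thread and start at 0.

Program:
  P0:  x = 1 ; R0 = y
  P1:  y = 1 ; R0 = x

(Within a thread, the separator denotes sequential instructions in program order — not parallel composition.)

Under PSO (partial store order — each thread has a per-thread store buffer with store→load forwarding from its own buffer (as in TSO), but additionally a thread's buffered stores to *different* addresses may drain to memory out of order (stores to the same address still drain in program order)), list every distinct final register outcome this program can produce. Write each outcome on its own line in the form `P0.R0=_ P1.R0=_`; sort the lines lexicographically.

P0.R0=0 P1.R0=0
P0.R0=0 P1.R0=1
P0.R0=1 P1.R0=0
P0.R0=1 P1.R0=1

outcome vector order: (P0.R0,P1.R0)
|PSO outcomes| = 4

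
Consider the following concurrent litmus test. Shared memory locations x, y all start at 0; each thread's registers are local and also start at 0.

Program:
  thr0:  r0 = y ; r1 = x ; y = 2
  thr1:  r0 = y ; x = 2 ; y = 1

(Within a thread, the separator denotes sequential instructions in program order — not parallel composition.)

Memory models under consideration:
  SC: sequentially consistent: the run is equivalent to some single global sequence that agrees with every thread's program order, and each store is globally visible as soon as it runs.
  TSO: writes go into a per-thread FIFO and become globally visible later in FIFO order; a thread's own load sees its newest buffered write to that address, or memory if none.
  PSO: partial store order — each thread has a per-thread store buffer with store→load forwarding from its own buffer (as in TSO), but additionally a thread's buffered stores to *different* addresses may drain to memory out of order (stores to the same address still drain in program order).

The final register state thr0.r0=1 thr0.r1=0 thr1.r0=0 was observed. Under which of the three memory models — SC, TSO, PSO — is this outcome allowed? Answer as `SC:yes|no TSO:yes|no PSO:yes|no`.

SC:no TSO:no PSO:yes

outcome vector order: (thr0.r0,thr0.r1,thr1.r0)
SC: 4 outcomes — {0/0/0 0/0/2 0/2/0 1/2/0}
TSO: 4 outcomes — {0/0/0 0/0/2 0/2/0 1/2/0}
PSO: 5 outcomes — {0/0/0 0/0/2 0/2/0 1/0/0 1/2/0}
target 1/0/0 ∈ {PSO}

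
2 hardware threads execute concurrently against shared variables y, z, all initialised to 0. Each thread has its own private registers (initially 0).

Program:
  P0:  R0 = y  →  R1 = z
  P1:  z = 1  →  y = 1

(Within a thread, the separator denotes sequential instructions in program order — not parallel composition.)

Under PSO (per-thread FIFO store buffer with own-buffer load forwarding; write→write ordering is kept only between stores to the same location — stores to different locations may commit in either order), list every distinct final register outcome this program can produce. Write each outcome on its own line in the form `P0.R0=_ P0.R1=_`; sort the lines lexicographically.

outcome vector order: (P0.R0,P0.R1)
|PSO outcomes| = 4

P0.R0=0 P0.R1=0
P0.R0=0 P0.R1=1
P0.R0=1 P0.R1=0
P0.R0=1 P0.R1=1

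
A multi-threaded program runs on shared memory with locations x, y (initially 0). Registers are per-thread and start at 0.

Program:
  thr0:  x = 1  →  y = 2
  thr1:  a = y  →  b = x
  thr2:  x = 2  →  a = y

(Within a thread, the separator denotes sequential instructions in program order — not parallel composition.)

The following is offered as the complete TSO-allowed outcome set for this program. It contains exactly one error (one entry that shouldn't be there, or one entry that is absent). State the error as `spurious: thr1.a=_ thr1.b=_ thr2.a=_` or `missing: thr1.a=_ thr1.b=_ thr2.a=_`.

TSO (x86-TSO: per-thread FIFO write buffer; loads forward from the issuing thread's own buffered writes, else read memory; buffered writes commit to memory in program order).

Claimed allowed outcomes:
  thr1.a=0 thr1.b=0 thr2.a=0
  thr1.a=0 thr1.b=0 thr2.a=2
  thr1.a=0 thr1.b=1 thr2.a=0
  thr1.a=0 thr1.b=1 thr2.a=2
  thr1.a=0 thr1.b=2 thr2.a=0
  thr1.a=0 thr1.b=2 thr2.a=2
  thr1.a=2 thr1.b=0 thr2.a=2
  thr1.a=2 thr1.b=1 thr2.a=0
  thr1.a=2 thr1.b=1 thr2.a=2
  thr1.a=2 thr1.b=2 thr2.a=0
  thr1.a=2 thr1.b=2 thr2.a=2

spurious: thr1.a=2 thr1.b=0 thr2.a=2

outcome vector order: (thr1.a,thr1.b,thr2.a)
TSO: 10 outcomes — {(0,0,0) (0,0,2) (0,1,0) (0,1,2) (0,2,0) (0,2,2) (2,1,0) (2,1,2) (2,2,0) (2,2,2)}
claimed∖TSO = {(2,0,2)}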